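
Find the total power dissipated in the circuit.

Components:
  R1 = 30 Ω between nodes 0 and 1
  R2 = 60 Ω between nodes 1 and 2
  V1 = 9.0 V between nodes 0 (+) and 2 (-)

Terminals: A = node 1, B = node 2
Nodal analysis, taking node 2 as the 0 V reference.
Source V1 fixes V_0 = 9 V.
KCL at each unknown node (sum of currents leaving = 0; resistances in Ω):
  Node 1: (V_1 - 9)/30 + (V_1 - 0)/60 = 0
Collecting terms: 0.05 × V_1 = 0.3  =>  V_1 = 6 V
Power in each resistor, P = (ΔV)²/R:
  P_R1 = (9 - 6)²/30 = 0.3 W
  P_R2 = (6 - 0)²/60 = 0.6 W
P_total = P_R1 + P_R2 = 0.9 W

Final answer: 0.9 W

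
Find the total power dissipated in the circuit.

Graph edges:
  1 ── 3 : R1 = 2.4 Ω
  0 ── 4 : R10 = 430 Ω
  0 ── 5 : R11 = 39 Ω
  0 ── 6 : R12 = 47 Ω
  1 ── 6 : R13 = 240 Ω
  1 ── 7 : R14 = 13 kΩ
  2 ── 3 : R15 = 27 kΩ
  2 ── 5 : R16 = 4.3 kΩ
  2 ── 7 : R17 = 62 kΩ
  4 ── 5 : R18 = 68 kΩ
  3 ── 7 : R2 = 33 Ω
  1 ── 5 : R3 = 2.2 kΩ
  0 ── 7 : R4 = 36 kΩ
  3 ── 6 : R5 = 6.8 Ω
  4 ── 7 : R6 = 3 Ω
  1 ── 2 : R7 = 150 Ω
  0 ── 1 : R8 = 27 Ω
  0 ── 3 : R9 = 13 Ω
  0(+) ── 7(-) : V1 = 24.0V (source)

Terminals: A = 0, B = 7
Nodal analysis, taking node 7 as the 0 V reference.
Source V1 fixes V_0 = 24 V.
KCL at each unknown node (sum of currents leaving = 0; resistances in Ω):
  Node 1: (V_1 - V_3)/2.4 + (V_1 - V_5)/2200 + (V_1 - V_2)/150 + (V_1 - 24)/27 + (V_1 - V_6)/240 + (V_1 - 0)/13000 = 0
  Node 2: (V_2 - V_1)/150 + (V_2 - V_3)/27000 + (V_2 - V_5)/4300 + (V_2 - 0)/62000 = 0
  Node 3: (V_3 - V_1)/2.4 + (V_3 - 0)/33 + (V_3 - V_6)/6.8 + (V_3 - 24)/13 + (V_3 - V_2)/27000 = 0
  Node 4: (V_4 - 0)/3 + (V_4 - 24)/430 + (V_4 - V_5)/68000 = 0
  Node 5: (V_5 - V_1)/2200 + (V_5 - 24)/39 + (V_5 - V_2)/4300 + (V_5 - V_4)/68000 = 0
  Node 6: (V_6 - V_3)/6.8 + (V_6 - 24)/47 + (V_6 - V_1)/240 = 0
Collecting terms (coefficients in siemens):
  0.4651·V_1 - 0.006667·V_2 - 0.4167·V_3 - 0.0004545·V_5 - 0.004167·V_6 = 0.8889
  0.006952·V_2 - 0.006667·V_1 - 0.00003704·V_3 - 0.0002326·V_5 = 0
  0.671·V_3 - 0.4167·V_1 - 0.00003704·V_2 - 0.1471·V_6 = 1.846
  0.3357·V_4 - 0.00001471·V_5 = 0.05581
  0.02634·V_5 - 0.0004545·V_1 - 0.0002326·V_2 - 0.00001471·V_4 = 0.6154
  0.1725·V_6 - 0.004167·V_1 - 0.1471·V_3 = 0.5106
Solving these 6 simultaneous equations (Gaussian elimination) gives:
  V_1 = 19.83 V, V_2 = 19.92 V, V_3 = 19.46 V, V_4 = 0.1673 V
  V_5 = 23.88 V, V_6 = 20.02 V
Power in each resistor, P = (ΔV)²/R:
  P_R1 = (19.83 - 19.46)²/2.4 = 0.05852 W
  P_R2 = (19.46 - 0)²/33 = 11.47 W
  P_R3 = (19.83 - 23.88)²/2200 = 0.007451 W
  P_R4 = (24 - 0)²/36000 = 0.016 W
  P_R5 = (19.46 - 20.02)²/6.8 = 0.04772 W
  P_R6 = (0.1673 - 0)²/3 = 0.009332 W
  P_R7 = (19.83 - 19.92)²/150 = 0.00005096 W
  P_R8 = (24 - 19.83)²/27 = 0.6441 W
  P_R9 = (24 - 19.46)²/13 = 1.589 W
  P_R10 = (24 - 0.1673)²/430 = 1.321 W
  P_R11 = (24 - 23.88)²/39 = 0.0003773 W
  P_R12 = (24 - 20.02)²/47 = 0.3362 W
  P_R13 = (19.83 - 20.02)²/240 = 0.0001582 W
  P_R14 = (19.83 - 0)²/13000 = 0.03025 W
  P_R15 = (19.92 - 19.46)²/27000 = 0.000007913 W
  P_R16 = (19.92 - 23.88)²/4300 = 0.003649 W
  P_R17 = (19.92 - 0)²/62000 = 0.006398 W
  P_R18 = (0.1673 - 23.88)²/68000 = 0.008268 W
P_total = P_R1 + P_R2 + P_R3 + P_R4 + P_R5 + P_R6 + P_R7 + P_R8 + P_R9 + P_R10 + P_R11 + P_R12 + P_R13 + P_R14 + P_R15 + P_R16 + P_R17 + P_R18 = 15.55 W

Final answer: 15.55 W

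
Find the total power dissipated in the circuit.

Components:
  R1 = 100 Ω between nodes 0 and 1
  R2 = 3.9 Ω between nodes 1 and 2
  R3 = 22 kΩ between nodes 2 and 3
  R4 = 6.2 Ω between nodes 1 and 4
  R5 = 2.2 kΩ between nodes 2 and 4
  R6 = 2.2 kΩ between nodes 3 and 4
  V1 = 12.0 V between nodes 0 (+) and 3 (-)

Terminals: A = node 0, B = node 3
Nodal analysis, taking node 3 as the 0 V reference.
Source V1 fixes V_0 = 12 V.
KCL at each unknown node (sum of currents leaving = 0; resistances in Ω):
  Node 1: (V_1 - 12)/100 + (V_1 - V_2)/3.9 + (V_1 - V_4)/6.2 = 0
  Node 2: (V_2 - V_1)/3.9 + (V_2 - 0)/22000 + (V_2 - V_4)/2200 = 0
  Node 4: (V_4 - V_1)/6.2 + (V_4 - V_2)/2200 + (V_4 - 0)/2200 = 0
Collecting terms (coefficients in siemens):
  0.4277·V_1 - 0.2564·V_2 - 0.1613·V_4 = 0.12
  0.2569·V_2 - 0.2564·V_1 - 0.0004545·V_4 = 0
  0.1622·V_4 - 0.1613·V_1 - 0.0004545·V_2 = 0
Solving these 3 simultaneous equations (Gaussian elimination) gives:
  V_1 = 11.43 V, V_2 = 11.43 V, V_4 = 11.4 V
Power in each resistor, P = (ΔV)²/R:
  P_R1 = (12 - 11.43)²/100 = 0.003249 W
  P_R2 = (11.43 - 11.43)²/3.9 = 0.000001108 W
  P_R3 = (11.43 - 0)²/22000 = 0.005936 W
  P_R4 = (11.43 - 11.4)²/6.2 = 0.0001655 W
  P_R5 = (11.43 - 11.4)²/2200 = 0.0000004079 W
  P_R6 = (0 - 11.4)²/2200 = 0.05905 W
P_total = P_R1 + P_R2 + P_R3 + P_R4 + P_R5 + P_R6 = 0.0684 W

Final answer: 0.0684 W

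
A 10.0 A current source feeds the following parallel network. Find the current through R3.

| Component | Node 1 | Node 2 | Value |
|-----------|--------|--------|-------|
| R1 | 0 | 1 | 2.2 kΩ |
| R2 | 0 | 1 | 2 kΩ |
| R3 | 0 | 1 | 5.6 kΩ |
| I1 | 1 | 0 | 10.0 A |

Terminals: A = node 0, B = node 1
All resistors sit directly between nodes 0 and 1, so they are in parallel and share one voltage V; the full source current 10 A splits among them.
1/R_par = 1/2200 + 1/2000 + 1/5600 = 0.001133 S  =>  R_par = 882.5 Ω
V = I × R_par = 10 × 882.5 = 8825 V
I_R3 = V/R3 = 8825/5600 = 1.576 A

Final answer: 1.576 A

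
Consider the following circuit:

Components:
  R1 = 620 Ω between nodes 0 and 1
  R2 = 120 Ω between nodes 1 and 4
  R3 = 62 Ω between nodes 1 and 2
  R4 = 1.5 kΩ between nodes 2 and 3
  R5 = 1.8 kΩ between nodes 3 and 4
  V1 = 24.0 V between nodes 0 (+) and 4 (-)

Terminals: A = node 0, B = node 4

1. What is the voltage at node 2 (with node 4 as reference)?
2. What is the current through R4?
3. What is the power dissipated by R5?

Nodal analysis, taking node 4 as the 0 V reference.
Source V1 fixes V_0 = 24 V.
KCL at each unknown node (sum of currents leaving = 0; resistances in Ω):
  Node 1: (V_1 - 24)/620 + (V_1 - 0)/120 + (V_1 - V_2)/62 = 0
  Node 2: (V_2 - V_1)/62 + (V_2 - V_3)/1500 = 0
  Node 3: (V_3 - V_2)/1500 + (V_3 - 0)/1800 = 0
Collecting terms (coefficients in siemens):
  0.02608·V_1 - 0.01613·V_2 = 0.03871
  0.0168·V_2 - 0.01613·V_1 - 0.0006667·V_3 = 0
  0.001222·V_3 - 0.0006667·V_2 = 0
Solving these 3 simultaneous equations (Gaussian elimination) gives:
  V_1 = 3.779 V, V_2 = 3.709 V, V_3 = 2.023 V
Part 1:
  Read off the nodal solution: V_2 = 3.709 V
Part 2:
  I_R4 = (V_2 - V_3)/R4 = (3.709 - 2.023)/1500 = 0.001124 A
  Magnitude: I_R4 = 0.001124 A
Part 3:
  I_R5 = (V_3 - V_4)/R5 = (2.023 - 0)/1800 = 0.001124 A
  P_R5 = I_R5² × R5 = (0.001124)² × 1800 = 0.002274 W

Final answers:
1. V_2 = 3.709 V
2. I_R4 = 0.001124 A
3. P_R5 = 0.002274 W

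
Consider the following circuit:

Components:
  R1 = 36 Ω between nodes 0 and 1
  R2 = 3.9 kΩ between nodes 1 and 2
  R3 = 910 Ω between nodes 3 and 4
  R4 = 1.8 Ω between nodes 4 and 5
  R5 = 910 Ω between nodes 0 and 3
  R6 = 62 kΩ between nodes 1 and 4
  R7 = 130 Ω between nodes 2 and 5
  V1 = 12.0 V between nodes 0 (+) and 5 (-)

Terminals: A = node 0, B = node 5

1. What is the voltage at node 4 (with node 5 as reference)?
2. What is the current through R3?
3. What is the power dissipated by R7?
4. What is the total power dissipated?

Nodal analysis, taking node 5 as the 0 V reference.
Source V1 fixes V_0 = 12 V.
KCL at each unknown node (sum of currents leaving = 0; resistances in Ω):
  Node 1: (V_1 - 12)/36 + (V_1 - V_2)/3900 + (V_1 - V_4)/62000 = 0
  Node 2: (V_2 - V_1)/3900 + (V_2 - 0)/130 = 0
  Node 3: (V_3 - V_4)/910 + (V_3 - 12)/910 = 0
  Node 4: (V_4 - V_3)/910 + (V_4 - 0)/1.8 + (V_4 - V_1)/62000 = 0
Collecting terms (coefficients in siemens):
  0.02805·V_1 - 0.0002564·V_2 - 0.00001613·V_4 = 0.3333
  0.007949·V_2 - 0.0002564·V_1 = 0
  0.002198·V_3 - 0.001099·V_4 = 0.01319
  0.5567·V_4 - 0.00001613·V_1 - 0.001099·V_3 = 0
Solving these 4 simultaneous equations (Gaussian elimination) gives:
  V_1 = 11.89 V, V_2 = 0.3834 V, V_3 = 6.006 V, V_4 = 0.0122 V
Part 1:
  Read off the nodal solution: V_4 = 0.0122 V
Part 2:
  I_R3 = (V_3 - V_4)/R3 = (6.006 - 0.0122)/910 = 0.006587 A
  Magnitude: I_R3 = 0.006587 A
Part 3:
  I_R7 = (V_2 - V_5)/R7 = (0.3834 - 0)/130 = 0.00295 A
  P_R7 = I_R7² × R7 = (0.00295)² × 130 = 0.001131 W
Part 4:
  Power in each resistor, P = (ΔV)²/R:
    P_R1 = (12 - 11.89)²/36 = 0.0003552 W
    P_R2 = (11.89 - 0.3834)²/3900 = 0.03393 W
    P_R3 = (6.006 - 0.0122)²/910 = 0.03948 W
    P_R4 = (0.0122 - 0)²/1.8 = 0.0000827 W
    P_R5 = (12 - 6.006)²/910 = 0.03948 W
    P_R6 = (11.89 - 0.0122)²/62000 = 0.002274 W
    P_R7 = (0.3834 - 0)²/130 = 0.001131 W
  P_total = P_R1 + P_R2 + P_R3 + P_R4 + P_R5 + P_R6 + P_R7 = 0.1167 W

Final answers:
1. V_4 = 0.0122 V
2. I_R3 = 0.006587 A
3. P_R7 = 0.001131 W
4. P_total = 0.1167 W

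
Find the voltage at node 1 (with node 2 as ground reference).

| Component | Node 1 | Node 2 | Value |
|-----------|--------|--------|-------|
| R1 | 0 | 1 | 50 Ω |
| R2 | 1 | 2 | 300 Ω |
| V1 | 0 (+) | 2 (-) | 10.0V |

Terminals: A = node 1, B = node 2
Nodal analysis, taking node 2 as the 0 V reference.
Source V1 fixes V_0 = 10 V.
KCL at each unknown node (sum of currents leaving = 0; resistances in Ω):
  Node 1: (V_1 - 10)/50 + (V_1 - 0)/300 = 0
Collecting terms: 0.02333 × V_1 = 0.2  =>  V_1 = 8.571 V
The requested potential is V_1 = 8.571 V.

Final answer: V_1 = 8.571 V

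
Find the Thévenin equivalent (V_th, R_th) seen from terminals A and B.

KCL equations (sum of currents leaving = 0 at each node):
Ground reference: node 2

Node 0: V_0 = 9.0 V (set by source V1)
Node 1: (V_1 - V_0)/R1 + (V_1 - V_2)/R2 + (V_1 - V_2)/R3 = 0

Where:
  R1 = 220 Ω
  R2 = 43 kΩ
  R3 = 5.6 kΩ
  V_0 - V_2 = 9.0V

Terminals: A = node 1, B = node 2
Step 1 — V_th is the open-circuit voltage V_A - V_B (nothing connected across the terminals).
Nodal analysis, taking node 2 as the 0 V reference.
Source V1 fixes V_0 = 9 V.
KCL at each unknown node (sum of currents leaving = 0; resistances in Ω):
  Node 1: (V_1 - 9)/220 + (V_1 - 0)/43000 + (V_1 - 0)/5600 = 0
Collecting terms: 0.004747 × V_1 = 0.04091  =>  V_1 = 8.617 V
V_th = V_1 - V_2 = 8.617 - 0 = 8.617 V
Step 2 — R_th: zero the source — replace V1 by a short circuit (node 2 merges into node 0) — and find the resistance seen between A (node 1) and B (node 0).
Reduce the network between node 1 (A) and node 0 (B) by series/parallel combination:
  Rp1 = R1 ‖ R2 ‖ R3 (parallel, all between nodes 0 and 1) = 1/(1/220 + 1/43000 + 1/5600) = 210.6 Ω
R_th = 210.6 Ω

Final answer: V_th = 8.617 V, R_th = 210.6 Ω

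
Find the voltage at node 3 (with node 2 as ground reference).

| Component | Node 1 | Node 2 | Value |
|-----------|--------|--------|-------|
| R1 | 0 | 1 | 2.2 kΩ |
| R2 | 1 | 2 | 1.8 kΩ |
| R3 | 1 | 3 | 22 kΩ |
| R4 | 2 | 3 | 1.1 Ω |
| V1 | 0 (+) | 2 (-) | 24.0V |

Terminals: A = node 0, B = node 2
Nodal analysis, taking node 2 as the 0 V reference.
Source V1 fixes V_0 = 24 V.
KCL at each unknown node (sum of currents leaving = 0; resistances in Ω):
  Node 1: (V_1 - 24)/2200 + (V_1 - 0)/1800 + (V_1 - V_3)/22000 = 0
  Node 3: (V_3 - V_1)/22000 + (V_3 - 0)/1.1 = 0
Collecting terms (coefficients in siemens):
  0.001056·V_1 - 0.00004545·V_3 = 0.01091
  0.9091·V_3 - 0.00004545·V_1 = 0
Determinant D = (0.001056)(0.9091) - (-0.00004545)(-0.00004545) = 0.0009596
V_1 = [(0.01091)(0.9091) - (-0.00004545)(0)]/D = 10.33 V
V_3 = [(0.001056)(0) - (0.01091)(-0.00004545)]/D = 0.0005167 V
The requested potential is V_3 = 0.0005167 V.

Final answer: V_3 = 0.0005167 V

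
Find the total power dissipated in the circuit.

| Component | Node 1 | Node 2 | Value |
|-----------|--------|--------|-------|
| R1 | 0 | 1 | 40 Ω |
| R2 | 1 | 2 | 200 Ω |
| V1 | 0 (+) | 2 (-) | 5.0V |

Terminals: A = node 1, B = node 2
Nodal analysis, taking node 2 as the 0 V reference.
Source V1 fixes V_0 = 5 V.
KCL at each unknown node (sum of currents leaving = 0; resistances in Ω):
  Node 1: (V_1 - 5)/40 + (V_1 - 0)/200 = 0
Collecting terms: 0.03 × V_1 = 0.125  =>  V_1 = 4.167 V
Power in each resistor, P = (ΔV)²/R:
  P_R1 = (5 - 4.167)²/40 = 0.01736 W
  P_R2 = (4.167 - 0)²/200 = 0.08681 W
P_total = P_R1 + P_R2 = 0.1042 W

Final answer: 0.1042 W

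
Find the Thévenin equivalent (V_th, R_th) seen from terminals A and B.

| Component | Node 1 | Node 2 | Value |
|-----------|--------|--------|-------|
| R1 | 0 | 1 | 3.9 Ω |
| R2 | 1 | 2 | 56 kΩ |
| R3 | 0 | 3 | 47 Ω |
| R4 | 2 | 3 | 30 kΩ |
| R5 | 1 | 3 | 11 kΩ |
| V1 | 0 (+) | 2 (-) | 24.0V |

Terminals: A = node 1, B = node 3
Step 1 — V_th is the open-circuit voltage V_A - V_B (nothing connected across the terminals).
Nodal analysis, taking node 2 as the 0 V reference.
Source V1 fixes V_0 = 24 V.
KCL at each unknown node (sum of currents leaving = 0; resistances in Ω):
  Node 1: (V_1 - 24)/3.9 + (V_1 - 0)/56000 + (V_1 - V_3)/11000 = 0
  Node 3: (V_3 - 24)/47 + (V_3 - 0)/30000 + (V_3 - V_1)/11000 = 0
Collecting terms (coefficients in siemens):
  0.2565·V_1 - 0.00009091·V_3 = 6.154
  0.0214·V_3 - 0.00009091·V_1 = 0.5106
Determinant D = (0.2565)(0.0214) - (-0.00009091)(-0.00009091) = 0.00549
V_1 = [(6.154)(0.0214) - (-0.00009091)(0.5106)]/D = 24 V
V_3 = [(0.2565)(0.5106) - (6.154)(-0.00009091)]/D = 23.96 V
V_th = V_1 - V_3 = 24 - 23.96 = 0.0357 V
Step 2 — R_th: zero the source — replace V1 by a short circuit (node 2 merges into node 0) — and find the resistance seen between A (node 1) and B (node 3).
Reduce the network between node 1 (A) and node 3 (B) by series/parallel combination:
  Rp1 = R1 ‖ R2 (parallel, both between nodes 0 and 1) = 1/(1/3.9 + 1/56000) = 3.9 Ω
  Rp2 = R3 ‖ R4 (parallel, both between nodes 0 and 3) = 1/(1/47 + 1/30000) = 46.93 Ω
  Rs1 = Rp1 + Rp2 (series, joined only at node 0) = 3.9 + 46.93 = 50.83 Ω
  Rp3 = R5 ‖ Rs1 (parallel, both between nodes 1 and 3) = 1/(1/11000 + 1/50.83) = 50.59 Ω
R_th = 50.59 Ω

Final answer: V_th = 0.0357 V, R_th = 50.59 Ω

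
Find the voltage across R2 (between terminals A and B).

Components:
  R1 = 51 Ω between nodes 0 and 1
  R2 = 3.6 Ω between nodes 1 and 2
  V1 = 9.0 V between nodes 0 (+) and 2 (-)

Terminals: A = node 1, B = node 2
R1 and R2 are in series across V1 (node 0 → node 1 → node 2), and the output A–B is taken across R2, so this is a voltage divider.
Series current: I = V1/(R1 + R2) = 9/(51 + 3.6) = 9/54.6 = 0.1648 A
V_R2 = I × R2 = V1 × R2/(R1 + R2) = 9 × 3.6/54.6 = 0.5934 V

Final answer: 0.5934 V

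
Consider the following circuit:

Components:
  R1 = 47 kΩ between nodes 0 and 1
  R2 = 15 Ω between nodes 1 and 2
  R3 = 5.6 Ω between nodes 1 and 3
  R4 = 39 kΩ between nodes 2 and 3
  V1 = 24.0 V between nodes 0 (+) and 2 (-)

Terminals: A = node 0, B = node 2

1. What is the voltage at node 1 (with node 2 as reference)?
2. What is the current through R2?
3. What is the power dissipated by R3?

Nodal analysis, taking node 2 as the 0 V reference.
Source V1 fixes V_0 = 24 V.
KCL at each unknown node (sum of currents leaving = 0; resistances in Ω):
  Node 1: (V_1 - 24)/47000 + (V_1 - 0)/15 + (V_1 - V_3)/5.6 = 0
  Node 3: (V_3 - V_1)/5.6 + (V_3 - 0)/39000 = 0
Collecting terms (coefficients in siemens):
  0.2453·V_1 - 0.1786·V_3 = 0.0005106
  0.1786·V_3 - 0.1786·V_1 = 0
Determinant D = (0.2453)(0.1786) - (-0.1786)(-0.1786) = 0.01191
V_1 = [(0.0005106)(0.1786) - (-0.1786)(0)]/D = 0.007654 V
V_3 = [(0.2453)(0) - (0.0005106)(-0.1786)]/D = 0.007653 V
Part 1:
  Read off the nodal solution: V_1 = 0.007654 V
Part 2:
  I_R2 = (V_1 - V_2)/R2 = (0.007654 - 0)/15 = 0.0005103 A
  Magnitude: I_R2 = 0.0005103 A
Part 3:
  I_R3 = (V_1 - V_3)/R3 = (0.007654 - 0.007653)/5.6 = 0.0000001962 A
  P_R3 = I_R3² × R3 = (0.0000001962)² × 5.6 = 0.0000000000002156 W

Final answers:
1. V_1 = 0.007654 V
2. I_R2 = 0.0005103 A
3. P_R3 = 2.156e-13 W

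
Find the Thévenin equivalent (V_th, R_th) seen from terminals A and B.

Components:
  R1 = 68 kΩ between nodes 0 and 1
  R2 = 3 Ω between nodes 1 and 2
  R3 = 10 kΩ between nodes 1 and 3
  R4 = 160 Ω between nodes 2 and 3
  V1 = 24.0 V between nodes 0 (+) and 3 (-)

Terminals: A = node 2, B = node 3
Step 1 — V_th is the open-circuit voltage V_A - V_B (nothing connected across the terminals).
Nodal analysis, taking node 3 as the 0 V reference.
Source V1 fixes V_0 = 24 V.
KCL at each unknown node (sum of currents leaving = 0; resistances in Ω):
  Node 1: (V_1 - 24)/68000 + (V_1 - V_2)/3 + (V_1 - 0)/10000 = 0
  Node 2: (V_2 - V_1)/3 + (V_2 - 0)/160 = 0
Collecting terms (coefficients in siemens):
  0.3334·V_1 - 0.3333·V_2 = 0.0003529
  0.3396·V_2 - 0.3333·V_1 = 0
Determinant D = (0.3334)(0.3396) - (-0.3333)(-0.3333) = 0.002122
V_1 = [(0.0003529)(0.3396) - (-0.3333)(0)]/D = 0.05647 V
V_2 = [(0.3334)(0) - (0.0003529)(-0.3333)]/D = 0.05543 V
V_th = V_2 - V_3 = 0.05543 - 0 = 0.05543 V
Step 2 — R_th: zero the source — replace V1 by a short circuit (node 3 merges into node 0) — and find the resistance seen between A (node 2) and B (node 0).
Reduce the network between node 2 (A) and node 0 (B) by series/parallel combination:
  Rp1 = R1 ‖ R3 (parallel, both between nodes 0 and 1) = 1/(1/68000 + 1/10000) = 8718 Ω
  Rs1 = R2 + Rp1 (series, joined only at node 1) = 3 + 8718 = 8721 Ω
  Rp2 = R4 ‖ Rs1 (parallel, both between nodes 0 and 2) = 1/(1/160 + 1/8721) = 157.1 Ω
R_th = 157.1 Ω

Final answer: V_th = 0.05543 V, R_th = 157.1 Ω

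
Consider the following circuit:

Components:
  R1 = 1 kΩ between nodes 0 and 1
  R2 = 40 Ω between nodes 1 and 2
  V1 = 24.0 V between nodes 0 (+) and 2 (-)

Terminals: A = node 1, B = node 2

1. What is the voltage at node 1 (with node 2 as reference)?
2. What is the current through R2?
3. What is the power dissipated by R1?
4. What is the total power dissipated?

Nodal analysis, taking node 2 as the 0 V reference.
Source V1 fixes V_0 = 24 V.
KCL at each unknown node (sum of currents leaving = 0; resistances in Ω):
  Node 1: (V_1 - 24)/1000 + (V_1 - 0)/40 = 0
Collecting terms: 0.026 × V_1 = 0.024  =>  V_1 = 0.9231 V
Part 1:
  Read off the nodal solution: V_1 = 0.9231 V
Part 2:
  I_R2 = (V_1 - V_2)/R2 = (0.9231 - 0)/40 = 0.02308 A
  Magnitude: I_R2 = 0.02308 A
Part 3:
  I_R1 = (V_0 - V_1)/R1 = (24 - 0.9231)/1000 = 0.02308 A
  P_R1 = I_R1² × R1 = (0.02308)² × 1000 = 0.5325 W
Part 4:
  Power in each resistor, P = (ΔV)²/R:
    P_R1 = (24 - 0.9231)²/1000 = 0.5325 W
    P_R2 = (0.9231 - 0)²/40 = 0.0213 W
  P_total = P_R1 + P_R2 = 0.5538 W

Final answers:
1. V_1 = 0.9231 V
2. I_R2 = 0.02308 A
3. P_R1 = 0.5325 W
4. P_total = 0.5538 W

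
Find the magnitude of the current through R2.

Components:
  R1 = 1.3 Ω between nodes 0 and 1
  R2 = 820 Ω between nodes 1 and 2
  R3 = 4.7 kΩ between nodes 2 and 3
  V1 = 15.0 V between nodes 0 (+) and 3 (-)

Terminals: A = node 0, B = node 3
Nodal analysis, taking node 3 as the 0 V reference.
Source V1 fixes V_0 = 15 V.
KCL at each unknown node (sum of currents leaving = 0; resistances in Ω):
  Node 1: (V_1 - 15)/1.3 + (V_1 - V_2)/820 = 0
  Node 2: (V_2 - V_1)/820 + (V_2 - 0)/4700 = 0
Collecting terms (coefficients in siemens):
  0.7705·V_1 - 0.00122·V_2 = 11.54
  0.001432·V_2 - 0.00122·V_1 = 0
Determinant D = (0.7705)(0.001432) - (-0.00122)(-0.00122) = 0.001102
V_1 = [(11.54)(0.001432) - (-0.00122)(0)]/D = 15 V
V_2 = [(0.7705)(0) - (11.54)(-0.00122)]/D = 12.77 V
I_R2 = (V_1 - V_2)/R2 = (15 - 12.77)/820 = 0.002717 A
|I_R2| = 0.002717 A

Final answer: |I_R2| = 0.002717 A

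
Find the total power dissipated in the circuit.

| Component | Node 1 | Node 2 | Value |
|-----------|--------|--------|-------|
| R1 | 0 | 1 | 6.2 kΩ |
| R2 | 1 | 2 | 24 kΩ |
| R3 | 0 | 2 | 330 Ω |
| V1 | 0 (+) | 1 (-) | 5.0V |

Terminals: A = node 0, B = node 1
Nodal analysis, taking node 1 as the 0 V reference.
Source V1 fixes V_0 = 5 V.
KCL at each unknown node (sum of currents leaving = 0; resistances in Ω):
  Node 2: (V_2 - 0)/24000 + (V_2 - 5)/330 = 0
Collecting terms: 0.003072 × V_2 = 0.01515  =>  V_2 = 4.932 V
Power in each resistor, P = (ΔV)²/R:
  P_R1 = (5 - 0)²/6200 = 0.004032 W
  P_R2 = (0 - 4.932)²/24000 = 0.001014 W
  P_R3 = (5 - 4.932)²/330 = 0.00001394 W
P_total = P_R1 + P_R2 + P_R3 = 0.00506 W

Final answer: 0.00506 W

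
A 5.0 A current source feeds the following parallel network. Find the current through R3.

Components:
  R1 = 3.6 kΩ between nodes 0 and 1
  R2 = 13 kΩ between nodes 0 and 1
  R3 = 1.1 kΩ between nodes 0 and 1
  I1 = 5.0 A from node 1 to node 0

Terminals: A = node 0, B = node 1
All resistors sit directly between nodes 0 and 1, so they are in parallel and share one voltage V; the full source current 5 A splits among them.
1/R_par = 1/3600 + 1/13000 + 1/1100 = 0.001264 S  =>  R_par = 791.3 Ω
V = I × R_par = 5 × 791.3 = 3956 V
I_R3 = V/R3 = 3956/1100 = 3.597 A

Final answer: 3.597 A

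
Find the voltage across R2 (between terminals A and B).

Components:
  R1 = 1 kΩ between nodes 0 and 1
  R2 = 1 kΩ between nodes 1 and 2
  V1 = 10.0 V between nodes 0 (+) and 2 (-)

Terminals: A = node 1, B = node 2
R1 and R2 are in series across V1 (node 0 → node 1 → node 2), and the output A–B is taken across R2, so this is a voltage divider.
Series current: I = V1/(R1 + R2) = 10/(1000 + 1000) = 10/2000 = 0.005 A
V_R2 = I × R2 = V1 × R2/(R1 + R2) = 10 × 1000/2000 = 5 V

Final answer: 5 V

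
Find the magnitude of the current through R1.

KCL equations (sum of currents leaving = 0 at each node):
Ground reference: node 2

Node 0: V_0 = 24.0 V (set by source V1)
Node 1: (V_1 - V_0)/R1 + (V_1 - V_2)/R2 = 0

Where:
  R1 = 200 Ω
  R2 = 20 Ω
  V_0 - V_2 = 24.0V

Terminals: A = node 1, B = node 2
Nodal analysis, taking node 2 as the 0 V reference.
Source V1 fixes V_0 = 24 V.
KCL at each unknown node (sum of currents leaving = 0; resistances in Ω):
  Node 1: (V_1 - 24)/200 + (V_1 - 0)/20 = 0
Collecting terms: 0.055 × V_1 = 0.12  =>  V_1 = 2.182 V
I_R1 = (V_0 - V_1)/R1 = (24 - 2.182)/200 = 0.1091 A
|I_R1| = 0.1091 A

Final answer: |I_R1| = 0.1091 A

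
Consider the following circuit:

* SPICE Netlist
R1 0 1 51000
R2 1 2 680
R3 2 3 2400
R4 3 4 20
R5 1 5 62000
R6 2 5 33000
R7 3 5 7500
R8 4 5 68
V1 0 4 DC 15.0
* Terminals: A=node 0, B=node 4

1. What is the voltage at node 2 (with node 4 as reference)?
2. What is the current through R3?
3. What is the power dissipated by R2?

Nodal analysis, taking node 4 as the 0 V reference.
Source V1 fixes V_0 = 15 V.
KCL at each unknown node (sum of currents leaving = 0; resistances in Ω):
  Node 1: (V_1 - 15)/51000 + (V_1 - V_2)/680 + (V_1 - V_5)/62000 = 0
  Node 2: (V_2 - V_1)/680 + (V_2 - V_3)/2400 + (V_2 - V_5)/33000 = 0
  Node 3: (V_3 - V_2)/2400 + (V_3 - 0)/20 + (V_3 - V_5)/7500 = 0
  Node 5: (V_5 - V_1)/62000 + (V_5 - V_2)/33000 + (V_5 - V_3)/7500 + (V_5 - 0)/68 = 0
Collecting terms (coefficients in siemens):
  0.001506·V_1 - 0.001471·V_2 - 0.00001613·V_5 = 0.0002941
  0.001918·V_2 - 0.001471·V_1 - 0.0004167·V_3 - 0.0000303·V_5 = 0
  0.05055·V_3 - 0.0004167·V_2 - 0.0001333·V_5 = 0
  0.01489·V_5 - 0.00001613·V_1 - 0.0000303·V_2 - 0.0001333·V_3 = 0
Solving these 4 simultaneous equations (Gaussian elimination) gives:
  V_1 = 0.7814 V, V_2 = 0.6004 V, V_3 = 0.004954 V, V_5 = 0.002113 V
Part 1:
  Read off the nodal solution: V_2 = 0.6004 V
Part 2:
  I_R3 = (V_2 - V_3)/R3 = (0.6004 - 0.004954)/2400 = 0.0002481 A
  Magnitude: I_R3 = 0.0002481 A
Part 3:
  I_R2 = (V_1 - V_2)/R2 = (0.7814 - 0.6004)/680 = 0.0002662 A
  P_R2 = I_R2² × R2 = (0.0002662)² × 680 = 0.0000482 W

Final answers:
1. V_2 = 0.6004 V
2. I_R3 = 0.0002481 A
3. P_R2 = 4.82e-05 W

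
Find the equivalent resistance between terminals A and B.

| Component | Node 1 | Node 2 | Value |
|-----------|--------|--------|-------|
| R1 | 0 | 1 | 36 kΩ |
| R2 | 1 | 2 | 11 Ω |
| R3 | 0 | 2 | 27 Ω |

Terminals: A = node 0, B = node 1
Reduce the network between node 0 (A) and node 1 (B) by series/parallel combination:
  Rs1 = R3 + R2 (series, joined only at node 2) = 27 + 11 = 38 Ω
  Rp1 = R1 ‖ Rs1 (parallel, both between nodes 0 and 1) = 1/(1/36000 + 1/38) = 37.96 Ω
R_eq = 37.96 Ω

Final answer: 37.96 Ω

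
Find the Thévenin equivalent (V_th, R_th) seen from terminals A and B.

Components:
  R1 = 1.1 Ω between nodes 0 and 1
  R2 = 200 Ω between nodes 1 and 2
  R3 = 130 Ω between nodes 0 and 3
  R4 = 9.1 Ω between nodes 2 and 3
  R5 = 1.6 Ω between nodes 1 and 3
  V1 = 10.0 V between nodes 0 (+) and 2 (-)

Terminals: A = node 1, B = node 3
Step 1 — V_th is the open-circuit voltage V_A - V_B (nothing connected across the terminals).
Nodal analysis, taking node 2 as the 0 V reference.
Source V1 fixes V_0 = 10 V.
KCL at each unknown node (sum of currents leaving = 0; resistances in Ω):
  Node 1: (V_1 - 10)/1.1 + (V_1 - 0)/200 + (V_1 - V_3)/1.6 = 0
  Node 3: (V_3 - 10)/130 + (V_3 - 0)/9.1 + (V_3 - V_1)/1.6 = 0
Collecting terms (coefficients in siemens):
  1.539·V_1 - 0.625·V_3 = 9.091
  0.7426·V_3 - 0.625·V_1 = 0.07692
Determinant D = (1.539)(0.7426) - (-0.625)(-0.625) = 0.7523
V_1 = [(9.091)(0.7426) - (-0.625)(0.07692)]/D = 9.038 V
V_3 = [(1.539)(0.07692) - (9.091)(-0.625)]/D = 7.71 V
V_th = V_1 - V_3 = 9.038 - 7.71 = 1.327 V
Step 2 — R_th: zero the source — replace V1 by a short circuit (node 2 merges into node 0) — and find the resistance seen between A (node 1) and B (node 3).
Reduce the network between node 1 (A) and node 3 (B) by series/parallel combination:
  Rp1 = R1 ‖ R2 (parallel, both between nodes 0 and 1) = 1/(1/1.1 + 1/200) = 1.094 Ω
  Rp2 = R3 ‖ R4 (parallel, both between nodes 0 and 3) = 1/(1/130 + 1/9.1) = 8.505 Ω
  Rs1 = Rp1 + Rp2 (series, joined only at node 0) = 1.094 + 8.505 = 9.599 Ω
  Rp3 = R5 ‖ Rs1 (parallel, both between nodes 1 and 3) = 1/(1/1.6 + 1/9.599) = 1.371 Ω
R_th = 1.371 Ω

Final answer: V_th = 1.327 V, R_th = 1.371 Ω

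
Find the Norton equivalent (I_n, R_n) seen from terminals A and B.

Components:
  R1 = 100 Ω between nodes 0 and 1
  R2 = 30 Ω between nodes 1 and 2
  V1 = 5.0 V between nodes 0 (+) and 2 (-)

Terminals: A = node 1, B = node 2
Find the Thévenin equivalent first; then I_n = V_th/R_th and R_n = R_th.
Step 1 — V_th is the open-circuit voltage V_A - V_B (nothing connected across the terminals).
Nodal analysis, taking node 2 as the 0 V reference.
Source V1 fixes V_0 = 5 V.
KCL at each unknown node (sum of currents leaving = 0; resistances in Ω):
  Node 1: (V_1 - 5)/100 + (V_1 - 0)/30 = 0
Collecting terms: 0.04333 × V_1 = 0.05  =>  V_1 = 1.154 V
V_th = V_1 - V_2 = 1.154 - 0 = 1.154 V
Step 2 — R_th: zero the source — replace V1 by a short circuit (node 2 merges into node 0) — and find the resistance seen between A (node 1) and B (node 0).
Reduce the network between node 1 (A) and node 0 (B) by series/parallel combination:
  Rp1 = R1 ‖ R2 (parallel, both between nodes 0 and 1) = 1/(1/100 + 1/30) = 23.08 Ω
R_th = 23.08 Ω
I_n = V_th/R_th = 1.154/23.08 = 0.05 A, and R_n = R_th = 23.08 Ω

Final answer: I_n = 0.05 A, R_n = 23.08 Ω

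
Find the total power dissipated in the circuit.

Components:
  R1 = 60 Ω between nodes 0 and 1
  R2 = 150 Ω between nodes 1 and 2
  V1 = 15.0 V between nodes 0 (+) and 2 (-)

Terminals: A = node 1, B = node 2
Nodal analysis, taking node 2 as the 0 V reference.
Source V1 fixes V_0 = 15 V.
KCL at each unknown node (sum of currents leaving = 0; resistances in Ω):
  Node 1: (V_1 - 15)/60 + (V_1 - 0)/150 = 0
Collecting terms: 0.02333 × V_1 = 0.25  =>  V_1 = 10.71 V
Power in each resistor, P = (ΔV)²/R:
  P_R1 = (15 - 10.71)²/60 = 0.3061 W
  P_R2 = (10.71 - 0)²/150 = 0.7653 W
P_total = P_R1 + P_R2 = 1.071 W

Final answer: 1.071 W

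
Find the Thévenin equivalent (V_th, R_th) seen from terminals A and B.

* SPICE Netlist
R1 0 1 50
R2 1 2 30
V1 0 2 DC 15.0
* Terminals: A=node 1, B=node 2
Step 1 — V_th is the open-circuit voltage V_A - V_B (nothing connected across the terminals).
Nodal analysis, taking node 2 as the 0 V reference.
Source V1 fixes V_0 = 15 V.
KCL at each unknown node (sum of currents leaving = 0; resistances in Ω):
  Node 1: (V_1 - 15)/50 + (V_1 - 0)/30 = 0
Collecting terms: 0.05333 × V_1 = 0.3  =>  V_1 = 5.625 V
V_th = V_1 - V_2 = 5.625 - 0 = 5.625 V
Step 2 — R_th: zero the source — replace V1 by a short circuit (node 2 merges into node 0) — and find the resistance seen between A (node 1) and B (node 0).
Reduce the network between node 1 (A) and node 0 (B) by series/parallel combination:
  Rp1 = R1 ‖ R2 (parallel, both between nodes 0 and 1) = 1/(1/50 + 1/30) = 18.75 Ω
R_th = 18.75 Ω

Final answer: V_th = 5.625 V, R_th = 18.75 Ω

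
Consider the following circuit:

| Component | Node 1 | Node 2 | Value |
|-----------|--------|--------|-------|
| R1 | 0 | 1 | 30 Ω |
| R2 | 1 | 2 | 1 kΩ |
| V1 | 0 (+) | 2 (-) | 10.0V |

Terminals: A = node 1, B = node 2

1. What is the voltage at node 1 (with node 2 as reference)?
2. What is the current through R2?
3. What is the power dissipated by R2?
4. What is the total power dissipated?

Nodal analysis, taking node 2 as the 0 V reference.
Source V1 fixes V_0 = 10 V.
KCL at each unknown node (sum of currents leaving = 0; resistances in Ω):
  Node 1: (V_1 - 10)/30 + (V_1 - 0)/1000 = 0
Collecting terms: 0.03433 × V_1 = 0.3333  =>  V_1 = 9.709 V
Part 1:
  Read off the nodal solution: V_1 = 9.709 V
Part 2:
  I_R2 = (V_1 - V_2)/R2 = (9.709 - 0)/1000 = 0.009709 A
  Magnitude: I_R2 = 0.009709 A
Part 3:
  I_R2 = (V_1 - V_2)/R2 = (9.709 - 0)/1000 = 0.009709 A
  P_R2 = I_R2² × R2 = (0.009709)² × 1000 = 0.09426 W
Part 4:
  Power in each resistor, P = (ΔV)²/R:
    P_R1 = (10 - 9.709)²/30 = 0.002828 W
    P_R2 = (9.709 - 0)²/1000 = 0.09426 W
  P_total = P_R1 + P_R2 = 0.09709 W

Final answers:
1. V_1 = 9.709 V
2. I_R2 = 0.009709 A
3. P_R2 = 0.09426 W
4. P_total = 0.09709 W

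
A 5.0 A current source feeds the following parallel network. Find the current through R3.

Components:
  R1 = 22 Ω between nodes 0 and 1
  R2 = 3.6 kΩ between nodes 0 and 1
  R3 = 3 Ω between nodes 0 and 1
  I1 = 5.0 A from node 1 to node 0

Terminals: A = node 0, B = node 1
All resistors sit directly between nodes 0 and 1, so they are in parallel and share one voltage V; the full source current 5 A splits among them.
1/R_par = 1/22 + 1/3600 + 1/3 = 0.3791 S  =>  R_par = 2.638 Ω
V = I × R_par = 5 × 2.638 = 13.19 V
I_R3 = V/R3 = 13.19/3 = 4.397 A

Final answer: 4.397 A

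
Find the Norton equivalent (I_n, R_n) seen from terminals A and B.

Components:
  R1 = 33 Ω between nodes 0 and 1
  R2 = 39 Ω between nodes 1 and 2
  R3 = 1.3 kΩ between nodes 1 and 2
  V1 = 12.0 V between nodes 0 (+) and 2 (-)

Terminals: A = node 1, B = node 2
Find the Thévenin equivalent first; then I_n = V_th/R_th and R_n = R_th.
Step 1 — V_th is the open-circuit voltage V_A - V_B (nothing connected across the terminals).
Nodal analysis, taking node 2 as the 0 V reference.
Source V1 fixes V_0 = 12 V.
KCL at each unknown node (sum of currents leaving = 0; resistances in Ω):
  Node 1: (V_1 - 12)/33 + (V_1 - 0)/39 + (V_1 - 0)/1300 = 0
Collecting terms: 0.05671 × V_1 = 0.3636  =>  V_1 = 6.412 V
V_th = V_1 - V_2 = 6.412 - 0 = 6.412 V
Step 2 — R_th: zero the source — replace V1 by a short circuit (node 2 merges into node 0) — and find the resistance seen between A (node 1) and B (node 0).
Reduce the network between node 1 (A) and node 0 (B) by series/parallel combination:
  Rp1 = R1 ‖ R2 ‖ R3 (parallel, all between nodes 0 and 1) = 1/(1/33 + 1/39 + 1/1300) = 17.63 Ω
R_th = 17.63 Ω
I_n = V_th/R_th = 6.412/17.63 = 0.3636 A, and R_n = R_th = 17.63 Ω

Final answer: I_n = 0.3636 A, R_n = 17.63 Ω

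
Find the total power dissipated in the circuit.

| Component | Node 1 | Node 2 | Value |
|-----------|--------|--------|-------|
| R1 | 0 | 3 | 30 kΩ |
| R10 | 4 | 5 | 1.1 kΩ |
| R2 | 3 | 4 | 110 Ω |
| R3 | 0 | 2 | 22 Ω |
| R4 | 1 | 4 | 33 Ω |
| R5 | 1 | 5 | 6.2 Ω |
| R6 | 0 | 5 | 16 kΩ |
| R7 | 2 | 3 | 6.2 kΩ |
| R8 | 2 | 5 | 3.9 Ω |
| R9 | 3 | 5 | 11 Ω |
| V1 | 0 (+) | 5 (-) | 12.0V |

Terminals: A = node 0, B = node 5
Nodal analysis, taking node 5 as the 0 V reference.
Source V1 fixes V_0 = 12 V.
KCL at each unknown node (sum of currents leaving = 0; resistances in Ω):
  Node 1: (V_1 - V_4)/33 + (V_1 - 0)/6.2 = 0
  Node 2: (V_2 - 12)/22 + (V_2 - V_3)/6200 + (V_2 - 0)/3.9 = 0
  Node 3: (V_3 - 12)/30000 + (V_3 - V_4)/110 + (V_3 - V_2)/6200 + (V_3 - 0)/11 = 0
  Node 4: (V_4 - V_3)/110 + (V_4 - V_1)/33 + (V_4 - 0)/1100 = 0
Collecting terms (coefficients in siemens):
  0.1916·V_1 - 0.0303·V_4 = 0
  0.302·V_2 - 0.0001613·V_3 = 0.5455
  0.1002·V_3 - 0.0001613·V_2 - 0.009091·V_4 = 0.0004
  0.0403·V_4 - 0.0303·V_1 - 0.009091·V_3 = 0
Solving these 4 simultaneous equations (Gaussian elimination) gives:
  V_1 = 0.000286 V, V_2 = 1.806 V, V_3 = 0.007064 V, V_4 = 0.001808 V
Power in each resistor, P = (ΔV)²/R:
  P_R1 = (12 - 0.007064)²/30000 = 0.004794 W
  P_R2 = (0.007064 - 0.001808)²/110 = 0.0000002511 W
  P_R3 = (12 - 1.806)²/22 = 4.724 W
  P_R4 = (0.000286 - 0.001808)²/33 = 0.00000007023 W
  P_R5 = (0.000286 - 0)²/6.2 = 0.00000001319 W
  P_R6 = (12 - 0)²/16000 = 0.009 W
  P_R7 = (1.806 - 0.007064)²/6200 = 0.000522 W
  P_R8 = (1.806 - 0)²/3.9 = 0.8363 W
  P_R9 = (0.007064 - 0)²/11 = 0.000004536 W
  P_R10 = (0.001808 - 0)²/1100 = 0.000000002973 W
P_total = P_R1 + P_R2 + P_R3 + P_R4 + P_R5 + P_R6 + P_R7 + P_R8 + P_R9 + P_R10 = 5.574 W

Final answer: 5.574 W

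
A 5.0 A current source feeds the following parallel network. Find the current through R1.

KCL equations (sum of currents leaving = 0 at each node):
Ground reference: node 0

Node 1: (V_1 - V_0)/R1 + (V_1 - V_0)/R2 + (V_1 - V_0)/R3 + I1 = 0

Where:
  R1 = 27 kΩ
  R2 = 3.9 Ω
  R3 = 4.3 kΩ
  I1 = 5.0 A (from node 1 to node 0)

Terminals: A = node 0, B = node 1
All resistors sit directly between nodes 0 and 1, so they are in parallel and share one voltage V; the full source current 5 A splits among them.
1/R_par = 1/27000 + 1/3.9 + 1/4300 = 0.2567 S  =>  R_par = 3.896 Ω
V = I × R_par = 5 × 3.896 = 19.48 V
I_R1 = V/R1 = 19.48/27000 = 0.0007215 A

Final answer: 0.0007215 A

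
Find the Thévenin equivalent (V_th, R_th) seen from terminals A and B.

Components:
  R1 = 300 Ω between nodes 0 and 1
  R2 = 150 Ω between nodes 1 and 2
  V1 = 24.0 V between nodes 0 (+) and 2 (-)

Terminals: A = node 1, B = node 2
Step 1 — V_th is the open-circuit voltage V_A - V_B (nothing connected across the terminals).
Nodal analysis, taking node 2 as the 0 V reference.
Source V1 fixes V_0 = 24 V.
KCL at each unknown node (sum of currents leaving = 0; resistances in Ω):
  Node 1: (V_1 - 24)/300 + (V_1 - 0)/150 = 0
Collecting terms: 0.01 × V_1 = 0.08  =>  V_1 = 8 V
V_th = V_1 - V_2 = 8 - 0 = 8 V
Step 2 — R_th: zero the source — replace V1 by a short circuit (node 2 merges into node 0) — and find the resistance seen between A (node 1) and B (node 0).
Reduce the network between node 1 (A) and node 0 (B) by series/parallel combination:
  Rp1 = R1 ‖ R2 (parallel, both between nodes 0 and 1) = 1/(1/300 + 1/150) = 100 Ω
R_th = 100 Ω

Final answer: V_th = 8 V, R_th = 100 Ω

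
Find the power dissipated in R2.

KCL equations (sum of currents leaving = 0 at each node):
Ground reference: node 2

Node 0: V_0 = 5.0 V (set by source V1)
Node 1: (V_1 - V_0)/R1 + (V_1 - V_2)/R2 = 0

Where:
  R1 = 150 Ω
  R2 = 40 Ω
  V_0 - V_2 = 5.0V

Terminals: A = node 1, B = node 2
Nodal analysis, taking node 2 as the 0 V reference.
Source V1 fixes V_0 = 5 V.
KCL at each unknown node (sum of currents leaving = 0; resistances in Ω):
  Node 1: (V_1 - 5)/150 + (V_1 - 0)/40 = 0
Collecting terms: 0.03167 × V_1 = 0.03333  =>  V_1 = 1.053 V
I_R2 = (V_1 - V_2)/R2 = (1.053 - 0)/40 = 0.02632 A
P_R2 = I_R2² × R2 = (0.02632)² × 40 = 0.0277 W

Final answer: 0.0277 W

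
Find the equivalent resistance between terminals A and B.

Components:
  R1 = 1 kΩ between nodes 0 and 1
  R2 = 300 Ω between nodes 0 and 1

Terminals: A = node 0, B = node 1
Reduce the network between node 0 (A) and node 1 (B) by series/parallel combination:
  Rp1 = R1 ‖ R2 (parallel, both between nodes 0 and 1) = 1/(1/1000 + 1/300) = 230.8 Ω
R_eq = 230.8 Ω

Final answer: 230.8 Ω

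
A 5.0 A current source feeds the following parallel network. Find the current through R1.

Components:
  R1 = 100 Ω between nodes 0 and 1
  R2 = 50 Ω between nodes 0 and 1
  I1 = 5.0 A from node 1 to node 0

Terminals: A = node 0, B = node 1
All resistors sit directly between nodes 0 and 1, so they are in parallel and share one voltage V; the full source current 5 A splits among them.
1/R_par = 1/100 + 1/50 = 0.03 S  =>  R_par = 33.33 Ω
V = I × R_par = 5 × 33.33 = 166.7 V
I_R1 = V/R1 = 166.7/100 = 1.667 A

Final answer: 1.667 A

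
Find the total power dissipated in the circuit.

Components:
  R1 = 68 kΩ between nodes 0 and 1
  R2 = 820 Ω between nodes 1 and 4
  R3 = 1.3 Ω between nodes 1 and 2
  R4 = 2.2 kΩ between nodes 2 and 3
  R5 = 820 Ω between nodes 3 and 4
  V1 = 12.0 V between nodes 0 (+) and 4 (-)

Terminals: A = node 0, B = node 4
Nodal analysis, taking node 4 as the 0 V reference.
Source V1 fixes V_0 = 12 V.
KCL at each unknown node (sum of currents leaving = 0; resistances in Ω):
  Node 1: (V_1 - 12)/68000 + (V_1 - 0)/820 + (V_1 - V_2)/1.3 = 0
  Node 2: (V_2 - V_1)/1.3 + (V_2 - V_3)/2200 = 0
  Node 3: (V_3 - V_2)/2200 + (V_3 - 0)/820 = 0
Collecting terms (coefficients in siemens):
  0.7705·V_1 - 0.7692·V_2 = 0.0001765
  0.7697·V_2 - 0.7692·V_1 - 0.0004545·V_3 = 0
  0.001674·V_3 - 0.0004545·V_2 = 0
Solving these 3 simultaneous equations (Gaussian elimination) gives:
  V_1 = 0.1127 V, V_2 = 0.1127 V, V_3 = 0.0306 V
Power in each resistor, P = (ΔV)²/R:
  P_R1 = (12 - 0.1127)²/68000 = 0.002078 W
  P_R2 = (0.1127 - 0)²/820 = 0.0000155 W
  P_R3 = (0.1127 - 0.1127)²/1.3 = 0.00000000181 W
  P_R4 = (0.1127 - 0.0306)²/2200 = 0.000003064 W
  P_R5 = (0.0306 - 0)²/820 = 0.000001142 W
P_total = P_R1 + P_R2 + P_R3 + P_R4 + P_R5 = 0.002098 W

Final answer: 0.002098 W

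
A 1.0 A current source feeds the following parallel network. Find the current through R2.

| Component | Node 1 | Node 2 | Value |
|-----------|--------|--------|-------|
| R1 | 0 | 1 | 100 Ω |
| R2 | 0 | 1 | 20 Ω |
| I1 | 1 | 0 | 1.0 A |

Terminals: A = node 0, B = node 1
All resistors sit directly between nodes 0 and 1, so they are in parallel and share one voltage V; the full source current 1 A splits among them.
1/R_par = 1/100 + 1/20 = 0.06 S  =>  R_par = 16.67 Ω
V = I × R_par = 1 × 16.67 = 16.67 V
I_R2 = V/R2 = 16.67/20 = 0.8333 A

Final answer: 0.8333 A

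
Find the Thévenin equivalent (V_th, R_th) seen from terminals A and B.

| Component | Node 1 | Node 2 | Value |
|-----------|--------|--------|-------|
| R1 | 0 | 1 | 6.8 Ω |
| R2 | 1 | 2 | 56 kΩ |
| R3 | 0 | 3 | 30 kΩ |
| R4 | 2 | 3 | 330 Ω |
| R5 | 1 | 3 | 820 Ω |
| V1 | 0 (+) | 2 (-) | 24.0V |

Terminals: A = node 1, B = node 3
Step 1 — V_th is the open-circuit voltage V_A - V_B (nothing connected across the terminals).
Nodal analysis, taking node 2 as the 0 V reference.
Source V1 fixes V_0 = 24 V.
KCL at each unknown node (sum of currents leaving = 0; resistances in Ω):
  Node 1: (V_1 - 24)/6.8 + (V_1 - 0)/56000 + (V_1 - V_3)/820 = 0
  Node 3: (V_3 - 24)/30000 + (V_3 - 0)/330 + (V_3 - V_1)/820 = 0
Collecting terms (coefficients in siemens):
  0.1483·V_1 - 0.00122·V_3 = 3.529
  0.004283·V_3 - 0.00122·V_1 = 0.0008
Determinant D = (0.1483)(0.004283) - (-0.00122)(-0.00122) = 0.0006337
V_1 = [(3.529)(0.004283) - (-0.00122)(0.0008)]/D = 23.86 V
V_3 = [(0.1483)(0.0008) - (3.529)(-0.00122)]/D = 6.979 V
V_th = V_1 - V_3 = 23.86 - 6.979 = 16.88 V
Step 2 — R_th: zero the source — replace V1 by a short circuit (node 2 merges into node 0) — and find the resistance seen between A (node 1) and B (node 3).
Reduce the network between node 1 (A) and node 3 (B) by series/parallel combination:
  Rp1 = R1 ‖ R2 (parallel, both between nodes 0 and 1) = 1/(1/6.8 + 1/56000) = 6.799 Ω
  Rp2 = R3 ‖ R4 (parallel, both between nodes 0 and 3) = 1/(1/30000 + 1/330) = 326.4 Ω
  Rs1 = Rp1 + Rp2 (series, joined only at node 0) = 6.799 + 326.4 = 333.2 Ω
  Rp3 = R5 ‖ Rs1 (parallel, both between nodes 1 and 3) = 1/(1/820 + 1/333.2) = 236.9 Ω
R_th = 236.9 Ω

Final answer: V_th = 16.88 V, R_th = 236.9 Ω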